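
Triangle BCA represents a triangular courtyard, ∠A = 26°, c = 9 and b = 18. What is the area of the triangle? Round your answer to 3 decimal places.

35.508

Area = ½·b·c·sin A ≈ 35.508.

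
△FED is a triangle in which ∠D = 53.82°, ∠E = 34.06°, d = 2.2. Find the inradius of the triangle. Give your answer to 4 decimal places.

The third angle is ∠F = 180° − ∠E − ∠D = 92.12°.
Law of sines: f = d·sin F/sin D ≈ 2.7237.
Law of sines: e = d·sin E/sin D ≈ 1.5265.
Area = ½·d·f·sin E ≈ 1.678.
Semiperimeter s = (2.7237+1.5265+2.2)/2 = 3.2251.
Inradius = area/s = 1.678/3.2251 ≈ 0.52029.

r ≈ 0.5203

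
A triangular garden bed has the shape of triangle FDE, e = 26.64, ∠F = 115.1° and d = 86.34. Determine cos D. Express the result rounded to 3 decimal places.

By the law of cosines, f² = d² + e² − 2·d·e·cos F = 10116, so f ≈ 100.58.
Law of cosines again: cos D = (e² + f² − d²)/(2·e·f) ≈ 0.62903, so ∠D ≈ 51.02°.

cos D ≈ 0.629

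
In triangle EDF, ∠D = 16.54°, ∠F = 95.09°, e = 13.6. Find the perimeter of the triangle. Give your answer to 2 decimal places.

perimeter ≈ 32.34

The third angle is ∠E = 180° − ∠D − ∠F = 68.37°.
Law of sines: d = e·sin D/sin E ≈ 4.165.
Law of sines: f = e·sin F/sin E ≈ 14.573.
Semiperimeter s = (13.6+4.165+14.573)/2 = 16.169.
Perimeter = 13.6 + 4.165 + 14.573 = 32.338.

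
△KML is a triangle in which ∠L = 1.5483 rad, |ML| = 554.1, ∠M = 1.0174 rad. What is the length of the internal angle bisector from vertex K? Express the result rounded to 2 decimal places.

t_K ≈ 896.80

The third angle is ∠K = π − ∠M − ∠L = 0.5759 rad.
Law of sines: |LK| = |ML|·sin M/sin K ≈ 865.61.
Law of sines: |KM| = |ML|·sin L/sin K ≈ 1017.2.
The bisector from K has length 2·|LK|·|KM|·cos(∠K/2)/(|LK|+|KM|) ≈ 896.8.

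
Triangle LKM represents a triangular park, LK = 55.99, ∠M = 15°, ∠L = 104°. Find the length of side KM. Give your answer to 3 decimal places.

209.903

The third angle is ∠K = 180° − ∠M − ∠L = 61.00°.
Law of sines: KM = LK·sin L/sin M ≈ 209.9.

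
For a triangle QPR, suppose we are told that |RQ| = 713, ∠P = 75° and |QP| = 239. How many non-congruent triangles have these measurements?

1

|QP|·sin P = 239·sin(75°) ≈ 230.9.
Since |RQ| ≥ |QP|, exactly one triangle exists.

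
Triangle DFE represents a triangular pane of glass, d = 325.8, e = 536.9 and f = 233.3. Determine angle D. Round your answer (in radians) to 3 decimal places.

0.336

By the law of cosines, cos D = (f² + e² − d²) / (2·f·e) ≈ 0.94422, so ∠D ≈ 0.336 rad.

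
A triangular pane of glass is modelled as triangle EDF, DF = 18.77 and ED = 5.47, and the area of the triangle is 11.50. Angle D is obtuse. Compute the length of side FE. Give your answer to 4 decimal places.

24.1321

From area = ½·ED·DF·sin D, we get sin D = 2·area/(ED·DF) ≈ 0.22401.
Taking the obtuse solution, ∠D ≈ 167.06°.
Law of cosines then gives FE ≈ 24.132.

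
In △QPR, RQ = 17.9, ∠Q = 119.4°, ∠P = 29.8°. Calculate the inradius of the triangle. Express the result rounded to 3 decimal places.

r ≈ 4.247

The third angle is ∠R = 180° − ∠Q − ∠P = 30.80°.
Law of sines: PR = RQ·sin Q/sin P ≈ 31.379.
Law of sines: QP = RQ·sin R/sin P ≈ 18.443.
Area = ½·RQ·PR·sin R ≈ 143.8.
Semiperimeter s = (31.379+17.9+18.443)/2 = 33.861.
Inradius = area/s = 143.8/33.861 ≈ 4.2469.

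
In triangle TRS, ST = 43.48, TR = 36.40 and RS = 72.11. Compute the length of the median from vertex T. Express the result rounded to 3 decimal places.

17.543

Median from T: ½√(2·ST² + 2·TR² − RS²) ≈ 17.543.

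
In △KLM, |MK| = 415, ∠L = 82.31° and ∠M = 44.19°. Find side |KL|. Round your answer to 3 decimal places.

The third angle is ∠K = 180° − ∠L − ∠M = 53.50°.
Law of sines: |KL| = |MK|·sin M/sin L ≈ 291.9.

291.897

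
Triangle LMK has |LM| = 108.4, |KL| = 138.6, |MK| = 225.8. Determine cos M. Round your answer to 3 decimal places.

By the law of cosines, cos M = (|LM|² + |MK|² − |KL|²) / (2·|LM|·|MK|) ≈ 0.88914, so ∠M ≈ 27.24°.

0.889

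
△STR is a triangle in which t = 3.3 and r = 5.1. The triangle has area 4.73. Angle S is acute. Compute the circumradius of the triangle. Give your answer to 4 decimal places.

2.6776

From area = ½·t·r·sin S, we get sin S = 2·area/(t·r) ≈ 0.56209.
Taking the acute solution, ∠S ≈ 34.20°.
Law of cosines then gives s ≈ 3.0101.
Circumradius = s/(2 sin S) ≈ 2.6776.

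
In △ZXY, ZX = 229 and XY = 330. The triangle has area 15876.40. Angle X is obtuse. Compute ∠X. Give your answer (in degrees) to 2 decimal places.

∠X ≈ 155.15°

From area = ½·ZX·XY·sin X, we get sin X = 2·area/(ZX·XY) ≈ 0.42018.
Taking the obtuse solution, ∠X ≈ 155.15°.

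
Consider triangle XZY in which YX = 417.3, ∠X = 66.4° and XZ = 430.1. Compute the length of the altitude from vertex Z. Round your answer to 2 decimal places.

394.13

By the law of cosines, ZY² = YX² + XZ² − 2·YX·XZ·cos X = 2.1542e+05, so ZY ≈ 464.13.
Area = ½·YX·XZ·sin X ≈ 82235.
The altitude from Z has length 2·area/YX ≈ 394.13.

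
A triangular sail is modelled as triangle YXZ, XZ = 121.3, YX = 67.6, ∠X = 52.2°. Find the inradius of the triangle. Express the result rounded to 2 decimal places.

22.74

By the law of cosines, ZY² = YX² + XZ² − 2·YX·XZ·cos X = 9231.9, so ZY ≈ 96.083.
Area = ½·YX·XZ·sin X ≈ 3239.6.
Semiperimeter s = (121.3+96.083+67.6)/2 = 142.49.
Inradius = area/s = 3239.6/142.49 ≈ 22.735.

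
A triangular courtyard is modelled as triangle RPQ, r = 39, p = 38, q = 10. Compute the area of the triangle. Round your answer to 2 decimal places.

189.91

Semiperimeter s = (39 + 38 + 10)/2 = 43.5.
Heron's formula: area = √(43.5·4.5·5.5·33.5) ≈ 189.91.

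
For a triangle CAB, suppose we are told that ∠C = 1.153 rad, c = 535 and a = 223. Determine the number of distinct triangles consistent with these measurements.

a·sin C = 223·sin(1.153 rad) ≈ 203.8.
Since c ≥ a, exactly one triangle exists.

1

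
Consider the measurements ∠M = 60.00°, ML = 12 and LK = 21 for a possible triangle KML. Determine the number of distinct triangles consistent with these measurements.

1

ML·sin M = 12·sin(60.00°) ≈ 10.39.
Since LK ≥ ML, exactly one triangle exists.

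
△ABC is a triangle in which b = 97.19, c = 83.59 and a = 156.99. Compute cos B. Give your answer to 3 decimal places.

0.845

By the law of cosines, cos B = (c² + a² − b²) / (2·c·a) ≈ 0.84537, so ∠B ≈ 0.564 rad.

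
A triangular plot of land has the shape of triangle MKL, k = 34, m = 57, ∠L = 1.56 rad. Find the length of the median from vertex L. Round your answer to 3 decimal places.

By the law of cosines, l² = m² + k² − 2·m·k·cos L = 4363.2, so l ≈ 66.054.
Median from L: ½√(2·m² + 2·k² − l²) ≈ 33.342.

m_L ≈ 33.342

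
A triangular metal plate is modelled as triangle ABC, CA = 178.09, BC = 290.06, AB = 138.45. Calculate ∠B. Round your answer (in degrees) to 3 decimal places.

26.963

By the law of cosines, cos B = (AB² + BC² − CA²) / (2·AB·BC) ≈ 0.89130, so ∠B ≈ 26.96°.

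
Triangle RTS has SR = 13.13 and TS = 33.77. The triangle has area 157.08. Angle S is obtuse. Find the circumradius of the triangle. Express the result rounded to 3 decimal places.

From area = ½·TS·SR·sin S, we get sin S = 2·area/(TS·SR) ≈ 0.70852.
Taking the obtuse solution, ∠S ≈ 134.88°.
Law of cosines then gives RT ≈ 44.03.
Circumradius = RT/(2 sin S) ≈ 31.071.

31.071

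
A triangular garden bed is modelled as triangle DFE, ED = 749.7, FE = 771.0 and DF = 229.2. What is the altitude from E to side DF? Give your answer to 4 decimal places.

Semiperimeter s = (771 + 749.7 + 229.2)/2 = 874.95.
Heron's formula: area = √(874.95·103.95·125.25·645.75) ≈ 85768.
The altitude from E has length 2·area/DF ≈ 748.41.

748.4113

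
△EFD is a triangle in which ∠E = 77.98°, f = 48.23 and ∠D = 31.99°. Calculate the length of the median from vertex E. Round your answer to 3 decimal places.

30.047

The third angle is ∠F = 180° − ∠D − ∠E = 70.03°.
Law of sines: e = f·sin E/sin F ≈ 50.19.
Law of sines: d = f·sin D/sin F ≈ 27.185.
Median from E: ½√(2·f² + 2·d² − e²) ≈ 30.047.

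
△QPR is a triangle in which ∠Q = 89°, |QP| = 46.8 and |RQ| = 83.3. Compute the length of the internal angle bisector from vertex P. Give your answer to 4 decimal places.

53.8787

By the law of cosines, |PR|² = |RQ|² + |QP|² − 2·|RQ|·|QP|·cos Q = 8993.1, so |PR| ≈ 94.832.
Law of cosines again: cos P = (|QP|² + |PR|² − |RQ|²)/(2·|QP|·|PR|) ≈ 0.47818, so ∠P ≈ 61.43°.
The bisector from P has length 2·|QP|·|PR|·cos(∠P/2)/(|QP|+|PR|) ≈ 53.879.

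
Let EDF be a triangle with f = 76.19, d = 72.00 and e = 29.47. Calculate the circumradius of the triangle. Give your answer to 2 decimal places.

R ≈ 38.16

By the law of cosines, cos E = (d² + f² − e²) / (2·d·f) ≈ 0.92244, so ∠E ≈ 22.71°.
Circumradius = e/(2 sin E) ≈ 38.16.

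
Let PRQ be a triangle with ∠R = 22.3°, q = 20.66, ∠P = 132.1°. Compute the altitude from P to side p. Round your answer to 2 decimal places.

The third angle is ∠Q = 180° − ∠P − ∠R = 25.60°.
Law of sines: p = q·sin P/sin Q ≈ 35.477.
Law of sines: r = q·sin R/sin Q ≈ 18.144.
Area = ½·q·p·sin R ≈ 139.06.
The altitude from P has length 2·area/p ≈ 7.8396.

7.84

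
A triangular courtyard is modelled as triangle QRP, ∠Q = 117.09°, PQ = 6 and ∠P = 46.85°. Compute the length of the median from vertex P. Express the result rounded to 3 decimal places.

The third angle is ∠R = 180° − ∠P − ∠Q = 16.06°.
Law of sines: RP = PQ·sin Q/sin R ≈ 19.309.
Law of sines: QR = PQ·sin P/sin R ≈ 15.823.
Median from P: ½√(2·RP² + 2·PQ² − QR²) ≈ 11.909.

11.909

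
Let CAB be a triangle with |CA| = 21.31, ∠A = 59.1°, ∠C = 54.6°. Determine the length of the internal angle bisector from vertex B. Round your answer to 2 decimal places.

The third angle is ∠B = 180° − ∠C − ∠A = 66.30°.
Law of sines: |AB| = |CA|·sin C/sin B ≈ 18.97.
Law of sines: |BC| = |CA|·sin A/sin B ≈ 19.97.
The bisector from B has length 2·|AB|·|BC|·cos(∠B/2)/(|AB|+|BC|) ≈ 16.29.

t_B ≈ 16.29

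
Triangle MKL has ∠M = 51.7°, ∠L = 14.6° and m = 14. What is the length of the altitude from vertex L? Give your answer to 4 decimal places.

12.8193

The third angle is ∠K = 180° − ∠L − ∠M = 113.70°.
Law of sines: k = m·sin K/sin M ≈ 16.335.
Law of sines: l = m·sin L/sin M ≈ 4.4968.
Area = ½·m·k·sin L ≈ 28.823.
The altitude from L has length 2·area/l ≈ 12.819.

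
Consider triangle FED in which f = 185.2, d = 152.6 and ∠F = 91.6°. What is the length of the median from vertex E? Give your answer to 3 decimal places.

Law of sines: sin D = d·sin F/f ≈ 0.82365.
Since f ≥ d, only the acute value applies: ∠D ≈ 55.45°.
Then ∠E = 180° − ∠F − ∠D ≈ 32.95°.
Law of sines gives e = f·sin E/sin F ≈ 100.77.
Median from E: ½√(2·d² + 2·f² − e²) ≈ 162.03.

162.032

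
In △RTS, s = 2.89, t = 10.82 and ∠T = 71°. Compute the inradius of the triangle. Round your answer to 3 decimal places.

Law of sines: sin S = s·sin T/t ≈ 0.25255.
Since t ≥ s, only the acute value applies: ∠S ≈ 14.63°.
Then ∠R = 180° − ∠T − ∠S ≈ 94.37°.
Law of sines gives r = t·sin R/sin T ≈ 11.41.
Area = ½·t·s·sin R ≈ 15.589.
Semiperimeter p = (11.41+10.82+2.89)/2 = 12.56.
Inradius = area/p = 15.589/12.56 ≈ 1.2412.

1.241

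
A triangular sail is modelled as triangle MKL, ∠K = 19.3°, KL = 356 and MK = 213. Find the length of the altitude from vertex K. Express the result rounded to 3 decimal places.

By the law of cosines, LM² = MK² + KL² − 2·MK·KL·cos K = 28972, so LM ≈ 170.21.
Area = ½·MK·KL·sin K ≈ 12531.
The altitude from K has length 2·area/LM ≈ 147.24.

h_K ≈ 147.242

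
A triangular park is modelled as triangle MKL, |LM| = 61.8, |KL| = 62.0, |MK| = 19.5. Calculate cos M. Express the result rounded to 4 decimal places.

0.1475

By the law of cosines, cos M = (|LM|² + |MK|² − |KL|²) / (2·|LM|·|MK|) ≈ 0.14749, so ∠M ≈ 81.52°.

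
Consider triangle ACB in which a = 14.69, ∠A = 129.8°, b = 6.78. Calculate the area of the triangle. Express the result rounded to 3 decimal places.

area ≈ 24.470

Law of sines: sin B = b·sin A/a ≈ 0.35459.
Since a ≥ b, only the acute value applies: ∠B ≈ 20.77°.
Then ∠C = 180° − ∠A − ∠B ≈ 29.43°.
Law of sines gives c = a·sin C/sin A ≈ 9.3955.
Area = ½·a·b·sin C ≈ 24.47.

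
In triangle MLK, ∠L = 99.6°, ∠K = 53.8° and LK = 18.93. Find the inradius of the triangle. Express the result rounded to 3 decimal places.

r ≈ 6.722

The third angle is ∠M = 180° − ∠L − ∠K = 26.60°.
Law of sines: KM = LK·sin L/sin M ≈ 41.685.
Law of sines: ML = LK·sin K/sin M ≈ 34.116.
Area = ½·LK·KM·sin K ≈ 318.39.
Semiperimeter s = (18.93+41.685+34.116)/2 = 47.366.
Inradius = area/s = 318.39/47.366 ≈ 6.7219.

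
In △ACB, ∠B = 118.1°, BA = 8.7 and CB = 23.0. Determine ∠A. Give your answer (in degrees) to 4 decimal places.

46.0871

By the law of cosines, AC² = CB² + BA² − 2·CB·BA·cos B = 793.19, so AC ≈ 28.164.
Law of cosines again: cos A = (BA² + AC² − CB²)/(2·BA·AC) ≈ 0.69356, so ∠A ≈ 46.09°.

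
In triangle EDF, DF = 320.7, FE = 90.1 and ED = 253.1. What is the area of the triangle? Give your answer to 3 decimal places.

Semiperimeter s = (320.7 + 90.1 + 253.1)/2 = 331.95.
Heron's formula: area = √(331.95·11.25·241.85·78.85) ≈ 8438.9.

area ≈ 8438.913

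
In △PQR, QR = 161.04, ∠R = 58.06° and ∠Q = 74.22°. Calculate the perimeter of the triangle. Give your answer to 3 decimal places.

The third angle is ∠P = 180° − ∠Q − ∠R = 47.72°.
Law of sines: RP = QR·sin Q/sin P ≈ 209.46.
Law of sines: PQ = QR·sin R/sin P ≈ 184.71.
Semiperimeter s = (161.04+209.46+184.71)/2 = 277.6.
Perimeter = 161.04 + 209.46 + 184.71 = 555.21.

555.206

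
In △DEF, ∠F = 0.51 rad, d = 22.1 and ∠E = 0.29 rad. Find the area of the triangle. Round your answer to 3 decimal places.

The third angle is ∠D = π − ∠E − ∠F = 2.342 rad.
Law of sines: e = d·sin E/sin D ≈ 8.8095.
Law of sines: f = d·sin F/sin D ≈ 15.04.
Area = ½·d·e·sin F ≈ 47.522.

47.522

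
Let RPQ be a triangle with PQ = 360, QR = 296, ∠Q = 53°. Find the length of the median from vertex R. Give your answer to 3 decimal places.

By the law of cosines, RP² = PQ² + QR² − 2·PQ·QR·cos Q = 88957, so RP ≈ 298.26.
Median from R: ½√(2·QR² + 2·RP² − PQ²) ≈ 236.4.

m_R ≈ 236.403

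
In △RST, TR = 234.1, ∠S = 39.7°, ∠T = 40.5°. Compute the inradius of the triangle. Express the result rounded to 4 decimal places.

The third angle is ∠R = 180° − ∠S − ∠T = 99.80°.
Law of sines: ST = TR·sin R/sin S ≈ 361.14.
Law of sines: RS = TR·sin T/sin S ≈ 238.01.
Area = ½·TR·ST·sin T ≈ 27453.
Semiperimeter s = (361.14+234.1+238.01)/2 = 416.63.
Inradius = area/s = 27453/416.63 ≈ 65.894.

r ≈ 65.8936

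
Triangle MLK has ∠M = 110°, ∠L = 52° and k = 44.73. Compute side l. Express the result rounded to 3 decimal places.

The third angle is ∠K = 180° − ∠M − ∠L = 18.00°.
Law of sines: l = k·sin L/sin K ≈ 114.06.

114.064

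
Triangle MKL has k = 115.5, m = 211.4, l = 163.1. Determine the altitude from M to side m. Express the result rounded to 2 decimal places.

88.40

Semiperimeter s = (211.4 + 115.5 + 163.1)/2 = 245.
Heron's formula: area = √(245·33.6·129.5·81.9) ≈ 9343.9.
The altitude from M has length 2·area/m ≈ 88.4.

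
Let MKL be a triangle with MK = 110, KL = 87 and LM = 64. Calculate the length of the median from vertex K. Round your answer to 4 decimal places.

Median from K: ½√(2·MK² + 2·KL² − LM²) ≈ 93.864.

93.8643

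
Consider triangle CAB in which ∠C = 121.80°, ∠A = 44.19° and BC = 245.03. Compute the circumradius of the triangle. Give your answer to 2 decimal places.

The third angle is ∠B = 180° − ∠C − ∠A = 14.01°.
Law of sines: AB = BC·sin C/sin A ≈ 298.76.
Law of sines: CA = BC·sin B/sin A ≈ 85.102.
Circumradius = BC/(2 sin A) ≈ 175.76.

R ≈ 175.76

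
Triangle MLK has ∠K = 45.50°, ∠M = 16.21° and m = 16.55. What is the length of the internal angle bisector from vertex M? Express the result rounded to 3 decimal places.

46.257

The third angle is ∠L = 180° − ∠K − ∠M = 118.29°.
Law of sines: l = m·sin L/sin M ≈ 52.204.
Law of sines: k = m·sin K/sin M ≈ 42.285.
The bisector from M has length 2·l·k·cos(∠M/2)/(l+k) ≈ 46.257.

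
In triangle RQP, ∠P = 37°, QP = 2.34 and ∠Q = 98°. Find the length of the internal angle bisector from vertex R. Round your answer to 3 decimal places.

t_R ≈ 2.289

The third angle is ∠R = 180° − ∠Q − ∠P = 45.00°.
Law of sines: PR = QP·sin Q/sin R ≈ 3.2771.
Law of sines: RQ = QP·sin P/sin R ≈ 1.9916.
The bisector from R has length 2·PR·RQ·cos(∠R/2)/(PR+RQ) ≈ 2.2889.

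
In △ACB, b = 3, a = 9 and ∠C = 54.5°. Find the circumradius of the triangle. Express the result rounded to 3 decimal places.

R ≈ 4.703

By the law of cosines, c² = b² + a² − 2·b·a·cos C = 58.642, so c ≈ 7.6578.
Area = ½·b·a·sin C ≈ 10.991.
Circumradius = c/(2 sin C) ≈ 4.7031.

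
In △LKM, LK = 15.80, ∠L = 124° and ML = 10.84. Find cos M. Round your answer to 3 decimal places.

By the law of cosines, KM² = ML² + LK² − 2·ML·LK·cos L = 558.69, so KM ≈ 23.637.
Law of cosines again: cos M = (KM² + ML² − LK²)/(2·KM·ML) ≈ 0.83240, so ∠M ≈ 33.65°.

cos M ≈ 0.832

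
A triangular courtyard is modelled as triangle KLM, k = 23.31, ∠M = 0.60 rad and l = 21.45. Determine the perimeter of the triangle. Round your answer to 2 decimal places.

perimeter ≈ 58.11

By the law of cosines, m² = k² + l² − 2·k·l·cos M = 178.12, so m ≈ 13.346.
Semiperimeter s = (23.31+21.45+13.346)/2 = 29.053.
Perimeter = 23.31 + 21.45 + 13.346 = 58.106.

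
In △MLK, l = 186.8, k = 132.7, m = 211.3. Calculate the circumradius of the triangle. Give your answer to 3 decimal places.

R ≈ 107.002

By the law of cosines, cos M = (l² + k² − m²) / (2·l·k) ≈ 0.15846, so ∠M ≈ 1.4117 rad.
Circumradius = m/(2 sin M) ≈ 107.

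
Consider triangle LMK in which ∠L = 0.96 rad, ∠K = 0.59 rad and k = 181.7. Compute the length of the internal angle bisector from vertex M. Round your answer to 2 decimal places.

The third angle is ∠M = π − ∠K − ∠L = 1.592 rad.
Law of sines: l = k·sin L/sin K ≈ 267.54.
Law of sines: m = k·sin M/sin K ≈ 326.52.
The bisector from M has length 2·k·l·cos(∠M/2)/(k+l) ≈ 151.43.

151.43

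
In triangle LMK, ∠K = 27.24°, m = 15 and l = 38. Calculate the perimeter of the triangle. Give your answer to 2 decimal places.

By the law of cosines, k² = l² + m² − 2·l·m·cos K = 655.43, so k ≈ 25.601.
Semiperimeter s = (38+15+25.601)/2 = 39.301.
Perimeter = 38 + 15 + 25.601 = 78.601.

perimeter ≈ 78.60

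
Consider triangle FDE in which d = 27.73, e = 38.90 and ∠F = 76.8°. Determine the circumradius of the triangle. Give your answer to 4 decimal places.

By the law of cosines, f² = d² + e² − 2·d·e·cos F = 1789.5, so f ≈ 42.303.
Area = ½·d·e·sin F ≈ 525.1.
Circumradius = f/(2 sin F) ≈ 21.725.

21.7254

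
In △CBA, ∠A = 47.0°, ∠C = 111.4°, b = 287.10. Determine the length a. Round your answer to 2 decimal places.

The third angle is ∠B = 180° − ∠A − ∠C = 21.60°.
Law of sines: a = b·sin A/sin B ≈ 570.38.

570.38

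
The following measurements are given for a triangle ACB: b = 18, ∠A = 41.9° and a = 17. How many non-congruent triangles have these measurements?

b·sin A = 18·sin(41.9°) ≈ 12.02.
Since b sin A < a < b (12.02 < 17 < 18), two triangles exist.

2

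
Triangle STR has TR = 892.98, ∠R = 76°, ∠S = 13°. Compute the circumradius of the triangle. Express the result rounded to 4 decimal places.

The third angle is ∠T = 180° − ∠R − ∠S = 91.00°.
Law of sines: RS = TR·sin T/sin S ≈ 3969.1.
Law of sines: ST = TR·sin R/sin S ≈ 3851.7.
Circumradius = TR/(2 sin S) ≈ 1984.8.

1984.8318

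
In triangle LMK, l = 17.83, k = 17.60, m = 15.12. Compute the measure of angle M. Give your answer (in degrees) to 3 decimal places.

∠M ≈ 50.519°

By the law of cosines, cos M = (k² + l² − m²) / (2·k·l) ≈ 0.63583, so ∠M ≈ 50.52°.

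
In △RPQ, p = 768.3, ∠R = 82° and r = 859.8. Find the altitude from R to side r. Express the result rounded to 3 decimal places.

449.018

Law of sines: sin P = p·sin R/r ≈ 0.88488.
Since r ≥ p, only the acute value applies: ∠P ≈ 62.24°.
Then ∠Q = 180° − ∠R − ∠P ≈ 35.76°.
Law of sines gives q = r·sin Q/sin R ≈ 507.43.
Area = ½·r·p·sin Q ≈ 1.9303e+05.
The altitude from R has length 2·area/r ≈ 449.02.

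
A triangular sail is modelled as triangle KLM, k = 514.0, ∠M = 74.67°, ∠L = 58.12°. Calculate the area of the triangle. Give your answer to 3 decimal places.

area ≈ 147415.521

The third angle is ∠K = 180° − ∠L − ∠M = 47.21°.
Law of sines: l = k·sin L/sin K ≈ 594.76.
Law of sines: m = k·sin M/sin K ≈ 675.5.
Area = ½·k·l·sin M ≈ 1.4742e+05.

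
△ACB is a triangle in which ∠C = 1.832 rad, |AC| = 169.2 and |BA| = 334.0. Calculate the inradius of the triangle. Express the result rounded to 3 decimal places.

Law of sines: sin B = |AC|·sin C/|BA| ≈ 0.48940.
Since |BA| ≥ |AC|, only the acute value applies: ∠B ≈ 0.511 rad.
Then ∠A = π − ∠C − ∠B ≈ 0.798 rad.
Law of sines gives |CB| = |BA|·sin A/sin C ≈ 247.57.
Area = ½·|BA|·|AC|·sin A ≈ 20234.
Semiperimeter s = (247.57+334+169.2)/2 = 375.39.
Inradius = area/s = 20234/375.39 ≈ 53.902.

r ≈ 53.902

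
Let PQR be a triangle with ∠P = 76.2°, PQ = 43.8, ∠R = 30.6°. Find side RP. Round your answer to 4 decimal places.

82.3717

The third angle is ∠Q = 180° − ∠R − ∠P = 73.20°.
Law of sines: RP = PQ·sin Q/sin R ≈ 82.372.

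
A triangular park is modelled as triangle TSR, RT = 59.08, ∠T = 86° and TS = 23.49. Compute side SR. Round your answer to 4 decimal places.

By the law of cosines, SR² = RT² + TS² − 2·RT·TS·cos T = 3848.6, so SR ≈ 62.037.

62.0372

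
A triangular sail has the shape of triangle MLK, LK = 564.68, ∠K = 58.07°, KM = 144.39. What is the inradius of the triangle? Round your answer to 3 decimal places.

r ≈ 57.069

By the law of cosines, ML² = LK² + KM² − 2·LK·KM·cos K = 2.5347e+05, so ML ≈ 503.46.
Area = ½·LK·KM·sin K ≈ 34599.
Semiperimeter s = (564.68+144.39+503.46)/2 = 606.26.
Inradius = area/s = 34599/606.26 ≈ 57.069.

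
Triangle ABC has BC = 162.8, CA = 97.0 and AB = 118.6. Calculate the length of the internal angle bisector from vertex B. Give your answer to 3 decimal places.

130.437

By the law of cosines, cos B = (AB² + BC² − CA²) / (2·AB·BC) ≈ 0.80694, so ∠B ≈ 36.20°.
The bisector from B has length 2·AB·BC·cos(∠B/2)/(AB+BC) ≈ 130.44.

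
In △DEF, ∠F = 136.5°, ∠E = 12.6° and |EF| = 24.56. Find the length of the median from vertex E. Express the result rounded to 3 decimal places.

28.570

The third angle is ∠D = 180° − ∠E − ∠F = 30.90°.
Law of sines: |FD| = |EF|·sin E/sin D ≈ 10.433.
Law of sines: |DE| = |EF|·sin F/sin D ≈ 32.92.
Median from E: ½√(2·|DE|² + 2·|EF|² − |FD|²) ≈ 28.57.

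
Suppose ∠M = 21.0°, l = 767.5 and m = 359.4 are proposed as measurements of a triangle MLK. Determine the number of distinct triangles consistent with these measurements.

l·sin M = 767.5·sin(21.0°) ≈ 275.
Since l sin M < m < l (275 < 359.4 < 767.5), two triangles exist.

2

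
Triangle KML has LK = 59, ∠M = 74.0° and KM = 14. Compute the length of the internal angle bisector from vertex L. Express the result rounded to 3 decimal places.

t_L ≈ 59.732

Law of sines: sin L = KM·sin M/LK ≈ 0.22810.
Since LK ≥ KM, only the acute value applies: ∠L ≈ 13.19°.
Then ∠K = 180° − ∠M − ∠L ≈ 92.81°.
Law of sines gives ML = LK·sin K/sin M ≈ 61.304.
The bisector from L has length 2·ML·LK·cos(∠L/2)/(ML+LK) ≈ 59.732.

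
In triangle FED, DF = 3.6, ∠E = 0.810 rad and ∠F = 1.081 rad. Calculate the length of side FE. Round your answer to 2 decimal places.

4.72

The third angle is ∠D = π − ∠F − ∠E = 1.251 rad.
Law of sines: FE = DF·sin D/sin E ≈ 4.7178.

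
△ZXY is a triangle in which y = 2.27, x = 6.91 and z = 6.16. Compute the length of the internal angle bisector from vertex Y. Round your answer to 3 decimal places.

t_Y ≈ 6.425

By the law of cosines, cos Y = (z² + x² − y²) / (2·z·x) ≈ 0.94608, so ∠Y ≈ 18.90°.
The bisector from Y has length 2·z·x·cos(∠Y/2)/(z+x) ≈ 6.4251.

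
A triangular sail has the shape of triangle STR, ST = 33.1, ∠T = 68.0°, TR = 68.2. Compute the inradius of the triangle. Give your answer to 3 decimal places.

By the law of cosines, RS² = ST² + TR² − 2·ST·TR·cos T = 4055.6, so RS ≈ 63.683.
Area = ½·ST·TR·sin T ≈ 1046.5.
Semiperimeter s = (68.2+63.683+33.1)/2 = 82.492.
Inradius = area/s = 1046.5/82.492 ≈ 12.686.

12.686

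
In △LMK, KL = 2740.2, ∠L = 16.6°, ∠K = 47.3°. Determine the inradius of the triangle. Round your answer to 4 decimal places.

r ≈ 299.8612

The third angle is ∠M = 180° − ∠K − ∠L = 116.10°.
Law of sines: MK = KL·sin L/sin M ≈ 871.74.
Law of sines: LM = KL·sin K/sin M ≈ 2242.5.
Area = ½·KL·MK·sin K ≈ 8.7776e+05.
Semiperimeter s = (871.74+2740.2+2242.5)/2 = 2927.2.
Inradius = area/s = 8.7776e+05/2927.2 ≈ 299.86.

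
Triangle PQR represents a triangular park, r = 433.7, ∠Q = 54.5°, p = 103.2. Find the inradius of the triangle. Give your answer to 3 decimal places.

By the law of cosines, q² = r² + p² − 2·r·p·cos Q = 1.4676e+05, so q ≈ 383.1.
Area = ½·r·p·sin Q ≈ 18219.
Semiperimeter s = (103.2+383.1+433.7)/2 = 460.
Inradius = area/s = 18219/460 ≈ 39.607.

39.607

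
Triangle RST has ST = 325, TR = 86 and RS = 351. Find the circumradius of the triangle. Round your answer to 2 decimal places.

178.48

By the law of cosines, cos R = (TR² + RS² − ST²) / (2·TR·RS) ≈ 0.41364, so ∠R ≈ 65.57°.
Circumradius = ST/(2 sin R) ≈ 178.48.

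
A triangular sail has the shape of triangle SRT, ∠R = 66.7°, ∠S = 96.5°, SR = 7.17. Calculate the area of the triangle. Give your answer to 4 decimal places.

area ≈ 81.1551

The third angle is ∠T = 180° − ∠S − ∠R = 16.80°.
Law of sines: RT = SR·sin S/sin T ≈ 24.647.
Law of sines: TS = SR·sin R/sin T ≈ 22.784.
Area = ½·SR·RT·sin R ≈ 81.155.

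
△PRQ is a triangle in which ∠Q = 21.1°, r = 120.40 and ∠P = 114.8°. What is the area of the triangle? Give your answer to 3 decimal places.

3403.660

The third angle is ∠R = 180° − ∠Q − ∠P = 44.10°.
Law of sines: p = r·sin P/sin R ≈ 157.05.
Law of sines: q = r·sin Q/sin R ≈ 62.283.
Area = ½·r·p·sin Q ≈ 3403.7.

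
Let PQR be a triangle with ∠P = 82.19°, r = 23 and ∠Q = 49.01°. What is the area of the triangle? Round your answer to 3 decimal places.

area ≈ 262.886

The third angle is ∠R = 180° − ∠P − ∠Q = 48.80°.
Law of sines: p = r·sin P/sin R ≈ 30.285.
Law of sines: q = r·sin Q/sin R ≈ 23.074.
Area = ½·r·p·sin Q ≈ 262.89.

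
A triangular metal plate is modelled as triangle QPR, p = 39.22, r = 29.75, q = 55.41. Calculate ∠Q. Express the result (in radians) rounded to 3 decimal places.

By the law of cosines, cos Q = (p² + r² − q²) / (2·p·r) ≈ -0.27725, so ∠Q ≈ 1.852 rad.

∠Q ≈ 1.852 rad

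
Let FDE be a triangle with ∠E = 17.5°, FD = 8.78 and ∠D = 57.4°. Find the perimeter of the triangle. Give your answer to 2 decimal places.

perimeter ≈ 61.57

The third angle is ∠F = 180° − ∠D − ∠E = 105.10°.
Law of sines: DE = FD·sin F/sin E ≈ 28.19.
Law of sines: EF = FD·sin D/sin E ≈ 24.598.
Semiperimeter s = (28.19+24.598+8.78)/2 = 30.784.
Perimeter = 28.19 + 24.598 + 8.78 = 61.568.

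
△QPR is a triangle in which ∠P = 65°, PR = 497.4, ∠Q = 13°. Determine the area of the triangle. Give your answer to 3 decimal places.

The third angle is ∠R = 180° − ∠Q − ∠P = 102.00°.
Law of sines: RQ = PR·sin P/sin Q ≈ 2004.
Law of sines: QP = PR·sin R/sin Q ≈ 2162.8.
Area = ½·PR·RQ·sin R ≈ 4.875e+05.

487498.898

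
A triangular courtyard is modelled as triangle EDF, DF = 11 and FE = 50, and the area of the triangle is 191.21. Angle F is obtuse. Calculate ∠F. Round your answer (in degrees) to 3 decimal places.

From area = ½·DF·FE·sin F, we get sin F = 2·area/(DF·FE) ≈ 0.69531.
Taking the obtuse solution, ∠F ≈ 135.95°.

∠F ≈ 135.948°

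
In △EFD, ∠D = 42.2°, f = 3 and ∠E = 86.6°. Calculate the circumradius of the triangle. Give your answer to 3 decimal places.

The third angle is ∠F = 180° − ∠D − ∠E = 51.20°.
Law of sines: e = f·sin E/sin F ≈ 3.8426.
Law of sines: d = f·sin D/sin F ≈ 2.5857.
Circumradius = f/(2 sin F) ≈ 1.9247.

R ≈ 1.925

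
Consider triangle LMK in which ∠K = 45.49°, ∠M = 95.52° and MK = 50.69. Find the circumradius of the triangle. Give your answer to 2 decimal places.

The third angle is ∠L = 180° − ∠M − ∠K = 38.99°.
Law of sines: KL = MK·sin M/sin L ≈ 80.191.
Law of sines: LM = MK·sin K/sin L ≈ 57.453.
Circumradius = MK/(2 sin L) ≈ 40.282.

R ≈ 40.28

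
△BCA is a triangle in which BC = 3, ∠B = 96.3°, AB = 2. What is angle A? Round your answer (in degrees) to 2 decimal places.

∠A ≈ 52.01°

By the law of cosines, CA² = AB² + BC² − 2·AB·BC·cos B = 14.317, so CA ≈ 3.7838.
Law of cosines again: cos A = (CA² + AB² − BC²)/(2·CA·AB) ≈ 0.61558, so ∠A ≈ 52.01°.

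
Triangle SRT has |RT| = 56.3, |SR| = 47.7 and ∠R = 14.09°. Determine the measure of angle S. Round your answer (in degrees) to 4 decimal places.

116.7427

By the law of cosines, |TS|² = |SR|² + |RT|² − 2·|SR|·|RT|·cos R = 235.55, so |TS| ≈ 15.348.
Law of cosines again: cos S = (|TS|² + |SR|² − |RT|²)/(2·|TS|·|SR|) ≈ -0.44998, so ∠S ≈ 116.74°.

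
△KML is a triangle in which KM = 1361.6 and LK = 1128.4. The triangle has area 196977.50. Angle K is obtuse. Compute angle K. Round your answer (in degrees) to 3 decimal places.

From area = ½·LK·KM·sin K, we get sin K = 2·area/(LK·KM) ≈ 0.25641.
Taking the obtuse solution, ∠K ≈ 165.14°.

165.143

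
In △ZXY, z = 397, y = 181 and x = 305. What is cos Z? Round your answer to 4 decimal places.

-0.2882

By the law of cosines, cos Z = (x² + y² − z²) / (2·x·y) ≈ -0.28823, so ∠Z ≈ 1.863 rad.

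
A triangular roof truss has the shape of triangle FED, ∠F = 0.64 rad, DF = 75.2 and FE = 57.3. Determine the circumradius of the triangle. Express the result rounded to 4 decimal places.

R ≈ 37.6848

By the law of cosines, ED² = DF² + FE² − 2·DF·FE·cos F = 2025.9, so ED ≈ 45.01.
Area = ½·DF·FE·sin F ≈ 1286.6.
Circumradius = ED/(2 sin F) ≈ 37.685.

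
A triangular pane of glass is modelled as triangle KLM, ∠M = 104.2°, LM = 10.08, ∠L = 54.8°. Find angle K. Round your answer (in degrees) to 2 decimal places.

The third angle is ∠K = 180° − ∠L − ∠M = 21.00°.

21.00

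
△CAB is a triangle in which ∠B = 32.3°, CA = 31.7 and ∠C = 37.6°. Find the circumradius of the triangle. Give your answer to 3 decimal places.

The third angle is ∠A = 180° − ∠B − ∠C = 110.10°.
Law of sines: AB = CA·sin C/sin B ≈ 36.196.
Law of sines: BC = CA·sin A/sin B ≈ 55.711.
Circumradius = CA/(2 sin B) ≈ 29.662.

R ≈ 29.662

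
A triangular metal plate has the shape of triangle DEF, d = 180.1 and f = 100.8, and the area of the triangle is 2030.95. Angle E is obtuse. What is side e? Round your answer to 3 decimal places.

From area = ½·f·d·sin E, we get sin E = 2·area/(f·d) ≈ 0.22375.
Taking the obtuse solution, ∠E ≈ 2.916 rad.
Law of cosines then gives e ≈ 279.26.

279.257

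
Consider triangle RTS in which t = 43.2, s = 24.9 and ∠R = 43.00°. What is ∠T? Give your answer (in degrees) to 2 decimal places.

∠T ≈ 102.80°

By the law of cosines, r² = t² + s² − 2·t·s·cos R = 912.84, so r ≈ 30.213.
Law of cosines again: cos T = (s² + r² − t²)/(2·s·r) ≈ -0.22157, so ∠T ≈ 102.80°.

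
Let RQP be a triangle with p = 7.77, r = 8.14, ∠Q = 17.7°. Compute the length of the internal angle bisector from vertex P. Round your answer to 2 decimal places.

t_P ≈ 3.06

By the law of cosines, q² = p² + r² − 2·p·r·cos Q = 6.125, so q ≈ 2.4749.
Law of cosines again: cos P = (r² + q² − p²)/(2·r·q) ≈ 0.29812, so ∠P ≈ 72.66°.
The bisector from P has length 2·r·q·cos(∠P/2)/(r+q) ≈ 3.058.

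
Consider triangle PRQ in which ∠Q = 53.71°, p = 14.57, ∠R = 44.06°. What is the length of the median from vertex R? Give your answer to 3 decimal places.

m_R ≈ 12.257

The third angle is ∠P = 180° − ∠R − ∠Q = 82.23°.
Law of sines: r = p·sin R/sin P ≈ 10.226.
Law of sines: q = p·sin Q/sin P ≈ 11.853.
Median from R: ½√(2·q² + 2·p² − r²) ≈ 12.257.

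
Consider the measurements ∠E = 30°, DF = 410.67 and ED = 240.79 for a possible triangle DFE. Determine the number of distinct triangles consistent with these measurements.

1

ED·sin E = 240.79·sin(30°) ≈ 120.4.
Since DF ≥ ED, exactly one triangle exists.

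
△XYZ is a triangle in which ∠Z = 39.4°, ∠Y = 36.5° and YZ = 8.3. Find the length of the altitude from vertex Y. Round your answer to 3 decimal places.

5.268

The third angle is ∠X = 180° − ∠Y − ∠Z = 104.10°.
Law of sines: ZX = YZ·sin Y/sin X ≈ 5.0904.
Law of sines: XY = YZ·sin Z/sin X ≈ 5.4319.
Area = ½·YZ·ZX·sin Z ≈ 13.409.
The altitude from Y has length 2·area/ZX ≈ 5.2683.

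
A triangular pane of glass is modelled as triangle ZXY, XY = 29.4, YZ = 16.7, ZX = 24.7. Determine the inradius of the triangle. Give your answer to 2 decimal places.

Semiperimeter s = (29.4 + 16.7 + 24.7)/2 = 35.4.
Heron's formula: area = √(35.4·6·18.7·10.7) ≈ 206.15.
Inradius = area/s = 206.15/35.4 ≈ 5.8235.

5.82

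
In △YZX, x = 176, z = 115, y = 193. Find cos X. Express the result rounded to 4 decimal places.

cos X ≈ 0.4392

By the law of cosines, cos X = (y² + z² − x²) / (2·y·z) ≈ 0.43924, so ∠X ≈ 63.94°.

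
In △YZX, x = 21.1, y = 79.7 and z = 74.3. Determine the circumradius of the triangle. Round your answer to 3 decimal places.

By the law of cosines, cos Y = (z² + x² − y²) / (2·z·x) ≈ -0.12323, so ∠Y ≈ 97.08°.
Circumradius = y/(2 sin Y) ≈ 40.156.

R ≈ 40.156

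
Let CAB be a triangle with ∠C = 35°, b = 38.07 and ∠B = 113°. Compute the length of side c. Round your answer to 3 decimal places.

23.722

The third angle is ∠A = 180° − ∠B − ∠C = 32.00°.
Law of sines: c = b·sin C/sin B ≈ 23.722.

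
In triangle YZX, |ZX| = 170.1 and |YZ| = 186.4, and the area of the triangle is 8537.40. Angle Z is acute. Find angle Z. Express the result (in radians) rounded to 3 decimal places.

∠Z ≈ 0.569 rad

From area = ½·|YZ|·|ZX|·sin Z, we get sin Z = 2·area/(|YZ|·|ZX|) ≈ 0.53852.
Taking the acute solution, ∠Z ≈ 0.569 rad.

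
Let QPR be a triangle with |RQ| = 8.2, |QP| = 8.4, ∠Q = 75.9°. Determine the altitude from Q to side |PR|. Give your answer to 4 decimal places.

h_Q ≈ 6.5432

By the law of cosines, |PR|² = |RQ|² + |QP|² − 2·|RQ|·|QP|·cos Q = 104.24, so |PR| ≈ 10.21.
Area = ½·|RQ|·|QP|·sin Q ≈ 33.402.
The altitude from Q has length 2·area/|PR| ≈ 6.5432.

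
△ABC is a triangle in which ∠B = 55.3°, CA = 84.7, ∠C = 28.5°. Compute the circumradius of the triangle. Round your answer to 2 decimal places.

51.51

The third angle is ∠A = 180° − ∠B − ∠C = 96.20°.
Law of sines: BC = CA·sin A/sin B ≈ 102.42.
Law of sines: AB = CA·sin C/sin B ≈ 49.158.
Circumradius = CA/(2 sin B) ≈ 51.512.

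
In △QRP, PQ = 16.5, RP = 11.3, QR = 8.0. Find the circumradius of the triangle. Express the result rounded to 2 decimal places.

By the law of cosines, cos Q = (PQ² + QR² − RP²) / (2·PQ·QR) ≈ 0.79000, so ∠Q ≈ 37.81°.
Circumradius = RP/(2 sin Q) ≈ 9.2154.

9.22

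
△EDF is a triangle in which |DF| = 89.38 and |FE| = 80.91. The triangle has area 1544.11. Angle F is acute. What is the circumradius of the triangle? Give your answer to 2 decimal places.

R ≈ 44.69

From area = ½·|DF|·|FE|·sin F, we get sin F = 2·area/(|DF|·|FE|) ≈ 0.42704.
Taking the acute solution, ∠F ≈ 25.28°.
Law of cosines then gives |ED| ≈ 38.169.
Circumradius = |ED|/(2 sin F) ≈ 44.69.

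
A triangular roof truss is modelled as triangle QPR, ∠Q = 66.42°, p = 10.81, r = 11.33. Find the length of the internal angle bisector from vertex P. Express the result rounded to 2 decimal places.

By the law of cosines, q² = p² + r² − 2·p·r·cos Q = 147.24, so q ≈ 12.134.
Law of cosines again: cos P = (r² + q² − p²)/(2·r·q) ≈ 0.57736, so ∠P ≈ 54.74°.
The bisector from P has length 2·r·q·cos(∠P/2)/(r+q) ≈ 10.407.

t_P ≈ 10.41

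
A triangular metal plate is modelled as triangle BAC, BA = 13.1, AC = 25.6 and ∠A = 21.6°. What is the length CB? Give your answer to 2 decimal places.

By the law of cosines, CB² = BA² + AC² − 2·BA·AC·cos A = 203.35, so CB ≈ 14.26.

14.26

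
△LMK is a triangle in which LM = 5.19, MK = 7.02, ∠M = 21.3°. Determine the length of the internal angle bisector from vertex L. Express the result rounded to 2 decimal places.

t_L ≈ 1.91

By the law of cosines, KL² = LM² + MK² − 2·LM·MK·cos M = 8.3264, so KL ≈ 2.8855.
Law of cosines again: cos L = (KL² + LM² − MK²)/(2·KL·LM) ≈ -0.46801, so ∠L ≈ 117.91°.
The bisector from L has length 2·KL·LM·cos(∠L/2)/(KL+LM) ≈ 1.9129.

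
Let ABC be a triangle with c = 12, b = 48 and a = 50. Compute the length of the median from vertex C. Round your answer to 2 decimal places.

m_C ≈ 48.64

Median from C: ½√(2·a² + 2·b² − c²) ≈ 48.642.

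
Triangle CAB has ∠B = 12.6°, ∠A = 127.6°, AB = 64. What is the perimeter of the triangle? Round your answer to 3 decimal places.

perimeter ≈ 165.026

The third angle is ∠C = 180° − ∠A − ∠B = 39.80°.
Law of sines: BC = AB·sin A/sin C ≈ 79.215.
Law of sines: CA = AB·sin B/sin C ≈ 21.811.
Semiperimeter s = (64+79.215+21.811)/2 = 82.513.
Perimeter = 64 + 79.215 + 21.811 = 165.03.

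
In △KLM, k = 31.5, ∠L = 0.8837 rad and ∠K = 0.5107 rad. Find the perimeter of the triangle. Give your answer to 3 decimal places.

The third angle is ∠M = π − ∠K − ∠L = 1.7472 rad.
Law of sines: l = k·sin L/sin K ≈ 49.822.
Law of sines: m = k·sin M/sin K ≈ 63.445.
Semiperimeter s = (31.5+49.822+63.445)/2 = 72.384.
Perimeter = 31.5 + 49.822 + 63.445 = 144.77.

144.767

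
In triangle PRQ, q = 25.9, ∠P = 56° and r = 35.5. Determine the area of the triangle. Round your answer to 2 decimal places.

Area = ½·r·q·sin P ≈ 381.13.

381.13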